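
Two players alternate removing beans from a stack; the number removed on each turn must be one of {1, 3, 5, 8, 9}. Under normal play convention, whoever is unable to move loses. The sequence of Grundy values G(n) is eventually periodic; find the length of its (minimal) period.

G(0) = 0
G(1) = mex{0} = 1
G(2) = mex{1} = 0
G(3) = mex{0,0} = 1
G(4) = mex{1,1} = 0
G(5) = mex{0,0,0} = 1
G(6) = mex{1,1,1} = 0
G(7) = mex{0,0,0} = 1
G(8) = mex{1,1,1,0} = 2
G(9) = mex{2,0,0,1,0} = 3
G(10) = mex{3,1,1,0,1} = 2
G(11) = mex{2,2,0,1,0} = 3
G(12) = mex{3,3,1,0,1} = 2
G(13) = mex{2,2,2,1,0} = 3
G(14) = mex{3,3,3,0,1} = 2
G(15) = mex{2,2,2,1,0} = 3
G(16) = mex{3,3,3,2,1} = 0
G(17) = mex{0,2,2,3,2} = 1
G(18) = mex{1,3,3,2,3} = 0
G(19) = mex{0,0,2,3,2} = 1
G(20) = mex{1,1,3,2,3} = 0
G(21) = mex{0,0,0,3,2} = 1
G(22) = mex{1,1,1,2,3} = 0
G(23) = mex{0,0,0,3,2} = 1
G(24) = mex{1,1,1,0,3} = 2
G(25) = mex{2,0,0,1,0} = 3
G(26) = mex{3,1,1,0,1} = 2
G(27) = mex{2,2,0,1,0} = 3
G(28) = mex{3,3,1,0,1} = 2
G(29) = mex{2,2,2,1,0} = 3
G(30) = mex{3,3,3,0,1} = 2
G(31) = mex{2,2,2,1,0} = 3
G(32) = mex{3,3,3,2,1} = 0
G(33) = mex{0,2,2,3,2} = 1
G(n+16) = G(n) holds for n = 0,…,8 (a full window of length max(S) = 9), so the sequence is purely periodic with period 16.

16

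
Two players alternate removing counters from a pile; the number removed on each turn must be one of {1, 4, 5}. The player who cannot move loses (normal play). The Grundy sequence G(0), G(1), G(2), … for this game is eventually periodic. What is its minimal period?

G(0) = 0
G(1) = mex{0} = 1
G(2) = mex{1} = 0
G(3) = mex{0} = 1
G(4) = mex{1,0} = 2
G(5) = mex{2,1,0} = 3
G(6) = mex{3,0,1} = 2
G(7) = mex{2,1,0} = 3
G(8) = mex{3,2,1} = 0
G(9) = mex{0,3,2} = 1
G(10) = mex{1,2,3} = 0
G(11) = mex{0,3,2} = 1
G(12) = mex{1,0,3} = 2
G(13) = mex{2,1,0} = 3
G(14) = mex{3,0,1} = 2
G(15) = mex{2,1,0} = 3
G(16) = mex{3,2,1} = 0
G(17) = mex{0,3,2} = 1
G(n+8) = G(n) holds for n = 0,…,4 (a full window of length max(S) = 5), so the sequence is purely periodic with period 8.

8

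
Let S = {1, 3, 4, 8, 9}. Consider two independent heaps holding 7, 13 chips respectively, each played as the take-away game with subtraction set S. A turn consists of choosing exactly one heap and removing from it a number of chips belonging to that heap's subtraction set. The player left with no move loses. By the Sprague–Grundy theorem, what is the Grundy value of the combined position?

All heaps use S = {1, 3, 4, 8, 9}:
n :  0  1  2  3  4  5  6  7  8  9 10 11 12 13
G :  0  1  0  1  2  3  2  0  1  4  3  2  0  1
Heap A: G(7) = 0.
Heap B: G(13) = 1.
Combined Grundy value = 0 ⊕ 1 = 1.

1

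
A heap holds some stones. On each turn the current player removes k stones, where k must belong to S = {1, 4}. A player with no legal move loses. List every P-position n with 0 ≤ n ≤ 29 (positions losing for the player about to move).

0, 2, 5, 7, 10, 12, 15, 17, 20, 22, 25, 27

n :  0  1  2  3  4  5  6  7  8  9 10 11 12 13 14 15 16 17 18 19 20 21 22 23 24 25 26 27 28 29
G :  0  1  0  1  2  0  1  0  1  2  0  1  0  1  2  0  1  0  1  2  0  1  0  1  2  0  1  0  1  2
P-positions are exactly the n with G(n) = 0.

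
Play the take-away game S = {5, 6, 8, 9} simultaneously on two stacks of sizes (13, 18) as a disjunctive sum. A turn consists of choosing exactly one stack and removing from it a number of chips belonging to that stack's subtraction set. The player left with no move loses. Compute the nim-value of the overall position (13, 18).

All stacks use S = {5, 6, 8, 9}:
G(0) = 0
G(1) = mex{} = 0
G(2) = mex{} = 0
G(3) = mex{} = 0
G(4) = mex{} = 0
G(5) = mex{0} = 1
G(6) = mex{0,0} = 1
G(7) = mex{0,0} = 1
G(8) = mex{0,0,0} = 1
G(9) = mex{0,0,0,0} = 1
G(10) = mex{1,0,0,0} = 2
G(11) = mex{1,1,0,0} = 2
G(12) = mex{1,1,0,0} = 2
G(13) = mex{1,1,1,0} = 2
G(14) = mex{1,1,1,1} = 0
G(15) = mex{2,1,1,1} = 0
G(16) = mex{2,2,1,1} = 0
G(17) = mex{2,2,1,1} = 0
G(18) = mex{2,2,2,1} = 0
Stack A: G(13) = 2.
Stack B: G(18) = 0.
Combined Grundy value = 2 ⊕ 0 = 2.

2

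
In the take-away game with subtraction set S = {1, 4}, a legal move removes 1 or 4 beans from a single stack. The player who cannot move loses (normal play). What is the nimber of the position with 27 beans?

G(0) = 0
G(1) = mex{0} = 1
G(2) = mex{1} = 0
G(3) = mex{0} = 1
G(4) = mex{1,0} = 2
G(5) = mex{2,1} = 0
G(6) = mex{0,0} = 1
G(7) = mex{1,1} = 0
G(8) = mex{0,2} = 1
G(9) = mex{1,0} = 2
G(10) = mex{2,1} = 0
G(11) = mex{0,0} = 1
G(12) = mex{1,1} = 0
G(13) = mex{0,2} = 1
G(14) = mex{1,0} = 2
G(15) = mex{2,1} = 0
G(16) = mex{0,0} = 1
G(17) = mex{1,1} = 0
G(18) = mex{0,2} = 1
G(19) = mex{1,0} = 2
G(20) = mex{2,1} = 0
G(21) = mex{0,0} = 1
G(22) = mex{1,1} = 0
G(23) = mex{0,2} = 1
G(24) = mex{1,0} = 2
G(25) = mex{2,1} = 0
G(26) = mex{0,0} = 1
G(27) = mex{1,1} = 0

0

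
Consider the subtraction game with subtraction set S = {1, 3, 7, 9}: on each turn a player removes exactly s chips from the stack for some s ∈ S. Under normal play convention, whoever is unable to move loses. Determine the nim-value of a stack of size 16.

0

G(0) = 0
G(1) = mex{0} = 1
G(2) = mex{1} = 0
G(3) = mex{0,0} = 1
G(4) = mex{1,1} = 0
G(5) = mex{0,0} = 1
G(6) = mex{1,1} = 0
G(7) = mex{0,0,0} = 1
G(8) = mex{1,1,1} = 0
G(9) = mex{0,0,0,0} = 1
G(10) = mex{1,1,1,1} = 0
G(11) = mex{0,0,0,0} = 1
G(12) = mex{1,1,1,1} = 0
G(13) = mex{0,0,0,0} = 1
G(14) = mex{1,1,1,1} = 0
G(15) = mex{0,0,0,0} = 1
G(16) = mex{1,1,1,1} = 0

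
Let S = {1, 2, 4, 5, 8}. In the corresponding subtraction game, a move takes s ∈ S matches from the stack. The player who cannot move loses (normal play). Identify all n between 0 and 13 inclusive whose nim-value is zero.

0, 3, 6, 9, 12

n :  0  1  2  3  4  5  6  7  8  9 10 11 12 13
G :  0  1  2  0  1  2  0  1  2  0  1  2  0  1
P-positions are exactly the n with G(n) = 0.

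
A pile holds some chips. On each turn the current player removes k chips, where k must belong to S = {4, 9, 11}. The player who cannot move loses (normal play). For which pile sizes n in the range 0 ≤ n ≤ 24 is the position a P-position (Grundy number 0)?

G(0) = 0
G(1) = mex{} = 0
G(2) = mex{} = 0
G(3) = mex{} = 0
G(4) = mex{0} = 1
G(5) = mex{0} = 1
G(6) = mex{0} = 1
G(7) = mex{0} = 1
G(8) = mex{1} = 0
G(9) = mex{1,0} = 2
G(10) = mex{1,0} = 2
G(11) = mex{1,0,0} = 2
G(12) = mex{0,0,0} = 1
G(13) = mex{2,1,0} = 3
G(14) = mex{2,1,0} = 3
G(15) = mex{2,1,1} = 0
G(16) = mex{1,1,1} = 0
G(17) = mex{3,0,1} = 2
G(18) = mex{3,2,1} = 0
G(19) = mex{0,2,0} = 1
G(20) = mex{0,2,2} = 1
G(21) = mex{2,1,2} = 0
G(22) = mex{0,3,2} = 1
G(23) = mex{1,3,1} = 0
G(24) = mex{1,0,3} = 2
P-positions are exactly the n with G(n) = 0.

0, 1, 2, 3, 8, 15, 16, 18, 21, 23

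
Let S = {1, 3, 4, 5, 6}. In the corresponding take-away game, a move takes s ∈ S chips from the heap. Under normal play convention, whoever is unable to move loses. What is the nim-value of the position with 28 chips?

n :  0  1  2  3  4  5  6  7  8  9 10 11 12 13 14 15 16 17 18 19 20 21 22 23 24 25 26 27 28
G :  0  1  0  1  2  3  2  3  4  0  1  0  1  2  3  2  3  4  0  1  0  1  2  3  2  3  4  0  1

1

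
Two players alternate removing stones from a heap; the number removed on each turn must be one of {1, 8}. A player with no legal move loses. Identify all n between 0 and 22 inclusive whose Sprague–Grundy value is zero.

0, 2, 4, 6, 9, 11, 13, 15, 18, 20, 22

n :  0  1  2  3  4  5  6  7  8  9 10 11 12 13 14 15 16 17 18 19 20 21 22
G :  0  1  0  1  0  1  0  1  2  0  1  0  1  0  1  0  1  2  0  1  0  1  0
P-positions are exactly the n with G(n) = 0.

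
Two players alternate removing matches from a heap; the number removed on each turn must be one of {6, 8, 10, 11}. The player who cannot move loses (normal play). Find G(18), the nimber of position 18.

G(0) = 0
G(1) = mex{} = 0
G(2) = mex{} = 0
G(3) = mex{} = 0
G(4) = mex{} = 0
G(5) = mex{} = 0
G(6) = mex{0} = 1
G(7) = mex{0} = 1
G(8) = mex{0,0} = 1
G(9) = mex{0,0} = 1
G(10) = mex{0,0,0} = 1
G(11) = mex{0,0,0,0} = 1
G(12) = mex{1,0,0,0} = 2
G(13) = mex{1,0,0,0} = 2
G(14) = mex{1,1,0,0} = 2
G(15) = mex{1,1,0,0} = 2
G(16) = mex{1,1,1,0} = 2
G(17) = mex{1,1,1,1} = 0
G(18) = mex{2,1,1,1} = 0

0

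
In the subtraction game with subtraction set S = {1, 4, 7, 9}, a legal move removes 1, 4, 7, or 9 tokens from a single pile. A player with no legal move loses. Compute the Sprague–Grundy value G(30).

1

n :  0  1  2  3  4  5  6  7  8  9 10 11 12 13 14 15 16 17 18 19 20 21 22 23 24 25 26 27 28 29 30
G :  0  1  0  1  2  0  1  2  0  1  0  1  2  0  1  2  0  1  0  1  2  0  1  2  0  1  0  1  2  0  1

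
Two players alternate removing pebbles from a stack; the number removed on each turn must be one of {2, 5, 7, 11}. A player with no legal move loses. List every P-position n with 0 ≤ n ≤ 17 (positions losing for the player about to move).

G(0) = 0
G(1) = mex{} = 0
G(2) = mex{0} = 1
G(3) = mex{0} = 1
G(4) = mex{1} = 0
G(5) = mex{1,0} = 2
G(6) = mex{0,0} = 1
G(7) = mex{2,1,0} = 3
G(8) = mex{1,1,0} = 2
G(9) = mex{3,0,1} = 2
G(10) = mex{2,2,1} = 0
G(11) = mex{2,1,0,0} = 3
G(12) = mex{0,3,2,0} = 1
G(13) = mex{3,2,1,1} = 0
G(14) = mex{1,2,3,1} = 0
G(15) = mex{0,0,2,0} = 1
G(16) = mex{0,3,2,2} = 1
G(17) = mex{1,1,0,1} = 2
P-positions are exactly the n with G(n) = 0.

0, 1, 4, 10, 13, 14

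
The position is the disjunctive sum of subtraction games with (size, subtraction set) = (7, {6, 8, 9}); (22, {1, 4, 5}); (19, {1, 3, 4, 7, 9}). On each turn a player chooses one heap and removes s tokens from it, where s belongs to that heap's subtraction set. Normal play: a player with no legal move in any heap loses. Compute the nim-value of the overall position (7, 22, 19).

2

Heap A, S = {6, 8, 9}:
n : 0 1 2 3 4 5 6 7
G : 0 0 0 0 0 0 1 1
G_A(7) = 1.
Heap B, S = {1, 4, 5}:
n :  0  1  2  3  4  5  6  7  8  9 10 11 12 13 14 15 16 17 18 19 20 21 22
G :  0  1  0  1  2  3  2  3  0  1  0  1  2  3  2  3  0  1  0  1  2  3  2
G_B(22) = 2.
Heap C, S = {1, 3, 4, 7, 9}:
n :  0  1  2  3  4  5  6  7  8  9 10 11 12 13 14 15 16 17 18 19
G :  0  1  0  1  2  3  2  3  0  1  0  1  2  3  2  3  0  1  0  1
G_C(19) = 1.
Combined Grundy value = 1 ⊕ 2 ⊕ 1 = 2.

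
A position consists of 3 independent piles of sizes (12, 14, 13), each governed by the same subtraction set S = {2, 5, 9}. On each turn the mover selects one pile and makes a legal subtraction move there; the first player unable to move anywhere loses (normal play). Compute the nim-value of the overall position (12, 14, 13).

3

All piles use S = {2, 5, 9}:
n :  0  1  2  3  4  5  6  7  8  9 10 11 12 13 14
G :  0  0  1  1  0  2  1  0  0  1  1  0  2  1  0
Pile A: G(12) = 2.
Pile B: G(14) = 0.
Pile C: G(13) = 1.
Combined Grundy value = 2 ⊕ 0 ⊕ 1 = 3.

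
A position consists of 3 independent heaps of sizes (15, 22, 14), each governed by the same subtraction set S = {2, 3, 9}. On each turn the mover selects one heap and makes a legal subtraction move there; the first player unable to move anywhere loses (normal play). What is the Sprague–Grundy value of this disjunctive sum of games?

All heaps use S = {2, 3, 9}:
n :  0  1  2  3  4  5  6  7  8  9 10 11 12 13 14 15 16 17 18 19 20 21 22
G :  0  0  1  1  2  0  0  1  1  2  2  0  0  1  1  2  0  0  1  1  2  2  0
Heap A: G(15) = 2.
Heap B: G(22) = 0.
Heap C: G(14) = 1.
Combined Grundy value = 2 ⊕ 0 ⊕ 1 = 3.

3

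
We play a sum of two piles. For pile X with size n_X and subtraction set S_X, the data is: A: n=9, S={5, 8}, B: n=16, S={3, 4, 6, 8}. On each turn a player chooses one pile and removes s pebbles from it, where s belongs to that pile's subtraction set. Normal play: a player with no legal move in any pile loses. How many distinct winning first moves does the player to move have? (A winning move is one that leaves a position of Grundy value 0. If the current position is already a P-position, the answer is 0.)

0

Pile A, S = {5, 8}:
n : 0 1 2 3 4 5 6 7 8 9
G : 0 0 0 0 0 1 1 1 1 1
G_A(9) = 1.
Pile B, S = {3, 4, 6, 8}:
n :  0  1  2  3  4  5  6  7  8  9 10 11 12 13 14 15 16
G :  0  0  0  1  1  1  2  2  2  3  3  0  0  0  1  1  1
G_B(16) = 1.
Combined Grundy value = 1 ⊕ 1 = 0.
A winning move leaves total XOR = 0, i.e. changes one component's Grundy value g to g ⊕ X where X is the current total.
Pile A: target g' = 1⊕0 = 1, but every legal move changes the Grundy value (mex property), so 0 moves.
Pile B: target g' = 1⊕0 = 1, but every legal move changes the Grundy value (mex property), so 0 moves.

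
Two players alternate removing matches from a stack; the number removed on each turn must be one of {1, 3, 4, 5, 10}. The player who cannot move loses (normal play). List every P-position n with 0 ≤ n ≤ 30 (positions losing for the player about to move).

0, 2, 8, 14, 16, 22, 28, 30

G(0) = 0
G(1) = mex{0} = 1
G(2) = mex{1} = 0
G(3) = mex{0,0} = 1
G(4) = mex{1,1,0} = 2
G(5) = mex{2,0,1,0} = 3
G(6) = mex{3,1,0,1} = 2
G(7) = mex{2,2,1,0} = 3
G(8) = mex{3,3,2,1} = 0
G(9) = mex{0,2,3,2} = 1
G(10) = mex{1,3,2,3,0} = 4
G(11) = mex{4,0,3,2,1} = 5
G(12) = mex{5,1,0,3,0} = 2
G(13) = mex{2,4,1,0,1} = 3
G(14) = mex{3,5,4,1,2} = 0
G(15) = mex{0,2,5,4,3} = 1
G(16) = mex{1,3,2,5,2} = 0
G(17) = mex{0,0,3,2,3} = 1
G(18) = mex{1,1,0,3,0} = 2
G(19) = mex{2,0,1,0,1} = 3
G(20) = mex{3,1,0,1,4} = 2
G(21) = mex{2,2,1,0,5} = 3
G(22) = mex{3,3,2,1,2} = 0
G(23) = mex{0,2,3,2,3} = 1
G(24) = mex{1,3,2,3,0} = 4
G(25) = mex{4,0,3,2,1} = 5
G(26) = mex{5,1,0,3,0} = 2
G(27) = mex{2,4,1,0,1} = 3
G(28) = mex{3,5,4,1,2} = 0
G(29) = mex{0,2,5,4,3} = 1
G(30) = mex{1,3,2,5,2} = 0
P-positions are exactly the n with G(n) = 0.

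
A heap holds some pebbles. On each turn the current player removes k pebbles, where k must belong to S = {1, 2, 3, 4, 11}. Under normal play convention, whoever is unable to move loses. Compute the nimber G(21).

G(0) = 0
G(1) = mex{0} = 1
G(2) = mex{1,0} = 2
G(3) = mex{2,1,0} = 3
G(4) = mex{3,2,1,0} = 4
G(5) = mex{4,3,2,1} = 0
G(6) = mex{0,4,3,2} = 1
G(7) = mex{1,0,4,3} = 2
G(8) = mex{2,1,0,4} = 3
G(9) = mex{3,2,1,0} = 4
G(10) = mex{4,3,2,1} = 0
G(11) = mex{0,4,3,2,0} = 1
G(12) = mex{1,0,4,3,1} = 2
G(13) = mex{2,1,0,4,2} = 3
G(14) = mex{3,2,1,0,3} = 4
G(15) = mex{4,3,2,1,4} = 0
G(16) = mex{0,4,3,2,0} = 1
G(17) = mex{1,0,4,3,1} = 2
G(18) = mex{2,1,0,4,2} = 3
G(19) = mex{3,2,1,0,3} = 4
G(20) = mex{4,3,2,1,4} = 0
G(21) = mex{0,4,3,2,0} = 1

1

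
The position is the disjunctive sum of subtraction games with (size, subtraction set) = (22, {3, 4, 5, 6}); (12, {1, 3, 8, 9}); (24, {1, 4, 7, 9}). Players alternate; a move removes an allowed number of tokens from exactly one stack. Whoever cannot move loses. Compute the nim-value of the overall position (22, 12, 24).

3

Stack A, S = {3, 4, 5, 6}:
n :  0  1  2  3  4  5  6  7  8  9 10 11 12 13 14 15 16 17 18 19 20 21 22
G :  0  0  0  1  1  1  2  2  2  0  0  0  1  1  1  2  2  2  0  0  0  1  1
G_A(22) = 1.
Stack B, S = {1, 3, 8, 9}:
G(0) = 0
G(1) = mex{0} = 1
G(2) = mex{1} = 0
G(3) = mex{0,0} = 1
G(4) = mex{1,1} = 0
G(5) = mex{0,0} = 1
G(6) = mex{1,1} = 0
G(7) = mex{0,0} = 1
G(8) = mex{1,1,0} = 2
G(9) = mex{2,0,1,0} = 3
G(10) = mex{3,1,0,1} = 2
G(11) = mex{2,2,1,0} = 3
G(12) = mex{3,3,0,1} = 2
G_B(12) = 2.
Stack C, S = {1, 4, 7, 9}:
n :  0  1  2  3  4  5  6  7  8  9 10 11 12 13 14 15 16 17 18 19 20 21 22 23 24
G :  0  1  0  1  2  0  1  2  0  1  0  1  2  0  1  2  0  1  0  1  2  0  1  2  0
G_C(24) = 0.
Combined Grundy value = 1 ⊕ 2 ⊕ 0 = 3.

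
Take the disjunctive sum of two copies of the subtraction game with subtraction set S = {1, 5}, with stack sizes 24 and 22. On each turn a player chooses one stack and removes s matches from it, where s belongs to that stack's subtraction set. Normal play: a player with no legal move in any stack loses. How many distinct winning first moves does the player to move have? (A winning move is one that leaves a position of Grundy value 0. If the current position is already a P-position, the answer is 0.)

0

All stacks use S = {1, 5}:
n :  0  1  2  3  4  5  6  7  8  9 10 11 12 13 14 15 16 17 18 19 20 21 22 23 24
G :  0  1  0  1  0  1  0  1  0  1  0  1  0  1  0  1  0  1  0  1  0  1  0  1  0
Stack A: G(24) = 0.
Stack B: G(22) = 0.
Combined Grundy value = 0 ⊕ 0 = 0.
A winning move leaves total XOR = 0, i.e. changes one component's Grundy value g to g ⊕ X where X is the current total.
Stack A: target g' = 0⊕0 = 0, but every legal move changes the Grundy value (mex property), so 0 moves.
Stack B: target g' = 0⊕0 = 0, but every legal move changes the Grundy value (mex property), so 0 moves.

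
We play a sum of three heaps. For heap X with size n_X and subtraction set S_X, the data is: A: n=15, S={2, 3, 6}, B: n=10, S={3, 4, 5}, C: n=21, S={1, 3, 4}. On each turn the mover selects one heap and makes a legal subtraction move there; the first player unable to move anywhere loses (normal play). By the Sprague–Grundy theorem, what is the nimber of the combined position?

Heap A, S = {2, 3, 6}:
G(0) = 0
G(1) = mex{} = 0
G(2) = mex{0} = 1
G(3) = mex{0,0} = 1
G(4) = mex{1,0} = 2
G(5) = mex{1,1} = 0
G(6) = mex{2,1,0} = 3
G(7) = mex{0,2,0} = 1
G(8) = mex{3,0,1} = 2
G(9) = mex{1,3,1} = 0
G(10) = mex{2,1,2} = 0
G(11) = mex{0,2,0} = 1
G(12) = mex{0,0,3} = 1
G(13) = mex{1,0,1} = 2
G(14) = mex{1,1,2} = 0
G(15) = mex{2,1,0} = 3
G_A(15) = 3.
Heap B, S = {3, 4, 5}:
n :  0  1  2  3  4  5  6  7  8  9 10
G :  0  0  0  1  1  1  2  2  0  0  0
G_B(10) = 0.
Heap C, S = {1, 3, 4}:
G(0) = 0
G(1) = mex{0} = 1
G(2) = mex{1} = 0
G(3) = mex{0,0} = 1
G(4) = mex{1,1,0} = 2
G(5) = mex{2,0,1} = 3
G(6) = mex{3,1,0} = 2
G(7) = mex{2,2,1} = 0
G(8) = mex{0,3,2} = 1
G(9) = mex{1,2,3} = 0
G(10) = mex{0,0,2} = 1
G(11) = mex{1,1,0} = 2
G(12) = mex{2,0,1} = 3
G(13) = mex{3,1,0} = 2
G(14) = mex{2,2,1} = 0
G(15) = mex{0,3,2} = 1
G(16) = mex{1,2,3} = 0
G(17) = mex{0,0,2} = 1
G(18) = mex{1,1,0} = 2
G(19) = mex{2,0,1} = 3
G(20) = mex{3,1,0} = 2
G(21) = mex{2,2,1} = 0
G_C(21) = 0.
Combined Grundy value = 3 ⊕ 0 ⊕ 0 = 3.

3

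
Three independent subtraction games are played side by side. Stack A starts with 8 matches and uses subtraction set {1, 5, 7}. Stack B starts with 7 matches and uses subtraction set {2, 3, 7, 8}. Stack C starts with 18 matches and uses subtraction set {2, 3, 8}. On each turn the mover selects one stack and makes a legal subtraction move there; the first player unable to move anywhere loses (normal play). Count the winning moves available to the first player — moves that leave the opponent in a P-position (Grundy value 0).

0

Stack A, S = {1, 5, 7}:
G(0) = 0
G(1) = mex{0} = 1
G(2) = mex{1} = 0
G(3) = mex{0} = 1
G(4) = mex{1} = 0
G(5) = mex{0,0} = 1
G(6) = mex{1,1} = 0
G(7) = mex{0,0,0} = 1
G(8) = mex{1,1,1} = 0
G_A(8) = 0.
Stack B, S = {2, 3, 7, 8}:
G(0) = 0
G(1) = mex{} = 0
G(2) = mex{0} = 1
G(3) = mex{0,0} = 1
G(4) = mex{1,0} = 2
G(5) = mex{1,1} = 0
G(6) = mex{2,1} = 0
G(7) = mex{0,2,0} = 1
G_B(7) = 1.
Stack C, S = {2, 3, 8}:
n :  0  1  2  3  4  5  6  7  8  9 10 11 12 13 14 15 16 17 18
G :  0  0  1  1  2  0  0  1  1  2  0  0  1  1  2  0  0  1  1
G_C(18) = 1.
Combined Grundy value = 0 ⊕ 1 ⊕ 1 = 0.
A winning move leaves total XOR = 0, i.e. changes one component's Grundy value g to g ⊕ X where X is the current total.
Stack A: target g' = 0⊕0 = 0, but every legal move changes the Grundy value (mex property), so 0 moves.
Stack B: target g' = 1⊕0 = 1, but every legal move changes the Grundy value (mex property), so 0 moves.
Stack C: target g' = 1⊕0 = 1, but every legal move changes the Grundy value (mex property), so 0 moves.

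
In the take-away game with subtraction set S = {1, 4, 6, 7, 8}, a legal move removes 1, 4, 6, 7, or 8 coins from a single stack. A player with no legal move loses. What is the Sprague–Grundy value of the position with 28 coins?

0

G(0) = 0
G(1) = mex{0} = 1
G(2) = mex{1} = 0
G(3) = mex{0} = 1
G(4) = mex{1,0} = 2
G(5) = mex{2,1} = 0
G(6) = mex{0,0,0} = 1
G(7) = mex{1,1,1,0} = 2
G(8) = mex{2,2,0,1,0} = 3
G(9) = mex{3,0,1,0,1} = 2
G(10) = mex{2,1,2,1,0} = 3
G(11) = mex{3,2,0,2,1} = 4
G(12) = mex{4,3,1,0,2} = 5
G(13) = mex{5,2,2,1,0} = 3
G(14) = mex{3,3,3,2,1} = 0
G(15) = mex{0,4,2,3,2} = 1
G(16) = mex{1,5,3,2,3} = 0
G(17) = mex{0,3,4,3,2} = 1
G(18) = mex{1,0,5,4,3} = 2
G(19) = mex{2,1,3,5,4} = 0
G(20) = mex{0,0,0,3,5} = 1
G(21) = mex{1,1,1,0,3} = 2
G(22) = mex{2,2,0,1,0} = 3
G(23) = mex{3,0,1,0,1} = 2
G(24) = mex{2,1,2,1,0} = 3
G(25) = mex{3,2,0,2,1} = 4
G(26) = mex{4,3,1,0,2} = 5
G(27) = mex{5,2,2,1,0} = 3
G(28) = mex{3,3,3,2,1} = 0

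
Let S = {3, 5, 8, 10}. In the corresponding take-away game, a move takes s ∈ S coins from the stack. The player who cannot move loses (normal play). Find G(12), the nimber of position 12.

G(0) = 0
G(1) = mex{} = 0
G(2) = mex{} = 0
G(3) = mex{0} = 1
G(4) = mex{0} = 1
G(5) = mex{0,0} = 1
G(6) = mex{1,0} = 2
G(7) = mex{1,0} = 2
G(8) = mex{1,1,0} = 2
G(9) = mex{2,1,0} = 3
G(10) = mex{2,1,0,0} = 3
G(11) = mex{2,2,1,0} = 3
G(12) = mex{3,2,1,0} = 4

4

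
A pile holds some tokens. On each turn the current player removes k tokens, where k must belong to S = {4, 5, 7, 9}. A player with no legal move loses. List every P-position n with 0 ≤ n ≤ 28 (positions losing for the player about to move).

G(0) = 0
G(1) = mex{} = 0
G(2) = mex{} = 0
G(3) = mex{} = 0
G(4) = mex{0} = 1
G(5) = mex{0,0} = 1
G(6) = mex{0,0} = 1
G(7) = mex{0,0,0} = 1
G(8) = mex{1,0,0} = 2
G(9) = mex{1,1,0,0} = 2
G(10) = mex{1,1,0,0} = 2
G(11) = mex{1,1,1,0} = 2
G(12) = mex{2,1,1,0} = 3
G(13) = mex{2,2,1,1} = 0
G(14) = mex{2,2,1,1} = 0
G(15) = mex{2,2,2,1} = 0
G(16) = mex{3,2,2,1} = 0
G(17) = mex{0,3,2,2} = 1
G(18) = mex{0,0,2,2} = 1
G(19) = mex{0,0,3,2} = 1
G(20) = mex{0,0,0,2} = 1
G(21) = mex{1,0,0,3} = 2
G(22) = mex{1,1,0,0} = 2
G(23) = mex{1,1,0,0} = 2
G(24) = mex{1,1,1,0} = 2
G(25) = mex{2,1,1,0} = 3
G(26) = mex{2,2,1,1} = 0
G(27) = mex{2,2,1,1} = 0
G(28) = mex{2,2,2,1} = 0
P-positions are exactly the n with G(n) = 0.

0, 1, 2, 3, 13, 14, 15, 16, 26, 27, 28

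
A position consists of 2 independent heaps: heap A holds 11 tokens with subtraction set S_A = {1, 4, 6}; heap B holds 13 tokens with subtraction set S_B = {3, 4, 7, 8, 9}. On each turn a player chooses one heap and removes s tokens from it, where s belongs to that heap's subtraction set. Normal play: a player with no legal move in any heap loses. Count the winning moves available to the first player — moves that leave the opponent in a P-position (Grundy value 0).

Heap A, S = {1, 4, 6}:
n :  0  1  2  3  4  5  6  7  8  9 10 11
G :  0  1  0  1  2  0  1  0  1  2  0  1
G_A(11) = 1.
Heap B, S = {3, 4, 7, 8, 9}:
n :  0  1  2  3  4  5  6  7  8  9 10 11 12 13
G :  0  0  0  1  1  1  2  2  2  3  3  3  0  0
G_B(13) = 0.
Combined Grundy value = 1 ⊕ 0 = 1.
A winning move leaves total XOR = 0, i.e. changes one component's Grundy value g to g ⊕ X where X is the current total.
Heap A: need g' = 1⊕1 = 0. Options: 11−1→G=0, 11−4→G=0, 11−6→G=0. Hits: 3.
Heap B: need g' = 0⊕1 = 1. Options: 13−3→G=3, 13−4→G=3, 13−7→G=2, 13−8→G=1, 13−9→G=1. Hits: 2.

5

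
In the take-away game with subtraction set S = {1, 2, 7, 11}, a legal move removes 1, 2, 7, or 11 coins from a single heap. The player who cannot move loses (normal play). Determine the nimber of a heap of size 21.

0

G(0) = 0
G(1) = mex{0} = 1
G(2) = mex{1,0} = 2
G(3) = mex{2,1} = 0
G(4) = mex{0,2} = 1
G(5) = mex{1,0} = 2
G(6) = mex{2,1} = 0
G(7) = mex{0,2,0} = 1
G(8) = mex{1,0,1} = 2
G(9) = mex{2,1,2} = 0
G(10) = mex{0,2,0} = 1
G(11) = mex{1,0,1,0} = 2
G(12) = mex{2,1,2,1} = 0
G(13) = mex{0,2,0,2} = 1
G(14) = mex{1,0,1,0} = 2
G(15) = mex{2,1,2,1} = 0
G(16) = mex{0,2,0,2} = 1
G(17) = mex{1,0,1,0} = 2
G(18) = mex{2,1,2,1} = 0
G(19) = mex{0,2,0,2} = 1
G(20) = mex{1,0,1,0} = 2
G(21) = mex{2,1,2,1} = 0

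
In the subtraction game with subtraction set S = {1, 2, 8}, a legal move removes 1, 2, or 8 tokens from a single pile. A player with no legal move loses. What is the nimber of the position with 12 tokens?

0

G(0) = 0
G(1) = mex{0} = 1
G(2) = mex{1,0} = 2
G(3) = mex{2,1} = 0
G(4) = mex{0,2} = 1
G(5) = mex{1,0} = 2
G(6) = mex{2,1} = 0
G(7) = mex{0,2} = 1
G(8) = mex{1,0,0} = 2
G(9) = mex{2,1,1} = 0
G(10) = mex{0,2,2} = 1
G(11) = mex{1,0,0} = 2
G(12) = mex{2,1,1} = 0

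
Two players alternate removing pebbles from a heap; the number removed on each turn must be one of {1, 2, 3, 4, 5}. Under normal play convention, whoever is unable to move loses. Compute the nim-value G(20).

2

G(0) = 0
G(1) = mex{0} = 1
G(2) = mex{1,0} = 2
G(3) = mex{2,1,0} = 3
G(4) = mex{3,2,1,0} = 4
G(5) = mex{4,3,2,1,0} = 5
G(6) = mex{5,4,3,2,1} = 0
G(7) = mex{0,5,4,3,2} = 1
G(8) = mex{1,0,5,4,3} = 2
G(9) = mex{2,1,0,5,4} = 3
G(10) = mex{3,2,1,0,5} = 4
G(11) = mex{4,3,2,1,0} = 5
G(12) = mex{5,4,3,2,1} = 0
G(13) = mex{0,5,4,3,2} = 1
G(14) = mex{1,0,5,4,3} = 2
G(15) = mex{2,1,0,5,4} = 3
G(16) = mex{3,2,1,0,5} = 4
G(17) = mex{4,3,2,1,0} = 5
G(18) = mex{5,4,3,2,1} = 0
G(19) = mex{0,5,4,3,2} = 1
G(20) = mex{1,0,5,4,3} = 2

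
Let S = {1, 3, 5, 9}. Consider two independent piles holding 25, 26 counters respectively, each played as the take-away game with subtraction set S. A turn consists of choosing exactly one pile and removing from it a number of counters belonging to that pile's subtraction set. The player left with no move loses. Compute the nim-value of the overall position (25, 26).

All piles use S = {1, 3, 5, 9}:
n :  0  1  2  3  4  5  6  7  8  9 10 11 12 13 14 15 16 17 18 19 20 21 22 23 24 25 26
G :  0  1  0  1  0  1  0  1  0  1  0  1  0  1  0  1  0  1  0  1  0  1  0  1  0  1  0
Pile A: G(25) = 1.
Pile B: G(26) = 0.
Combined Grundy value = 1 ⊕ 0 = 1.

1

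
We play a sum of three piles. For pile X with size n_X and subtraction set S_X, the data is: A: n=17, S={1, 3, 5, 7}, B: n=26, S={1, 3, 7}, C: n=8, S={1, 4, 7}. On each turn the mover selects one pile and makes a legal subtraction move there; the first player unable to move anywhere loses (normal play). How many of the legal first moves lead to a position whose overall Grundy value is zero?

Pile A, S = {1, 3, 5, 7}:
G(0) = 0
G(1) = mex{0} = 1
G(2) = mex{1} = 0
G(3) = mex{0,0} = 1
G(4) = mex{1,1} = 0
G(5) = mex{0,0,0} = 1
G(6) = mex{1,1,1} = 0
G(7) = mex{0,0,0,0} = 1
G(8) = mex{1,1,1,1} = 0
G(9) = mex{0,0,0,0} = 1
G(10) = mex{1,1,1,1} = 0
G(11) = mex{0,0,0,0} = 1
G(12) = mex{1,1,1,1} = 0
G(13) = mex{0,0,0,0} = 1
G(14) = mex{1,1,1,1} = 0
G(15) = mex{0,0,0,0} = 1
G(16) = mex{1,1,1,1} = 0
G(17) = mex{0,0,0,0} = 1
G_A(17) = 1.
Pile B, S = {1, 3, 7}:
n :  0  1  2  3  4  5  6  7  8  9 10 11 12 13 14 15 16 17 18 19 20 21 22 23 24 25 26
G :  0  1  0  1  0  1  0  1  0  1  0  1  0  1  0  1  0  1  0  1  0  1  0  1  0  1  0
G_B(26) = 0.
Pile C, S = {1, 4, 7}:
G(0) = 0
G(1) = mex{0} = 1
G(2) = mex{1} = 0
G(3) = mex{0} = 1
G(4) = mex{1,0} = 2
G(5) = mex{2,1} = 0
G(6) = mex{0,0} = 1
G(7) = mex{1,1,0} = 2
G(8) = mex{2,2,1} = 0
G_C(8) = 0.
Combined Grundy value = 1 ⊕ 0 ⊕ 0 = 1.
A winning move leaves total XOR = 0, i.e. changes one component's Grundy value g to g ⊕ X where X is the current total.
Pile A: need g' = 1⊕1 = 0. Options: 17−1→G=0, 17−3→G=0, 17−5→G=0, 17−7→G=0. Hits: 4.
Pile B: need g' = 0⊕1 = 1. Options: 26−1→G=1, 26−3→G=1, 26−7→G=1. Hits: 3.
Pile C: need g' = 0⊕1 = 1. Options: 8−1→G=2, 8−4→G=2, 8−7→G=1. Hits: 1.

8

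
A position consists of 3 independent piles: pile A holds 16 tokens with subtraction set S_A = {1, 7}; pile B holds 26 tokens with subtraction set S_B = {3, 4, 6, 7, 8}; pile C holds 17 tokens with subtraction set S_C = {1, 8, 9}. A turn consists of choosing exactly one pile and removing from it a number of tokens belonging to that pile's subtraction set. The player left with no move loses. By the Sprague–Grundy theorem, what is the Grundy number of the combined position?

0

Pile A, S = {1, 7}:
G(0) = 0
G(1) = mex{0} = 1
G(2) = mex{1} = 0
G(3) = mex{0} = 1
G(4) = mex{1} = 0
G(5) = mex{0} = 1
G(6) = mex{1} = 0
G(7) = mex{0,0} = 1
G(8) = mex{1,1} = 0
G(9) = mex{0,0} = 1
G(10) = mex{1,1} = 0
G(11) = mex{0,0} = 1
G(12) = mex{1,1} = 0
G(13) = mex{0,0} = 1
G(14) = mex{1,1} = 0
G(15) = mex{0,0} = 1
G(16) = mex{1,1} = 0
G_A(16) = 0.
Pile B, S = {3, 4, 6, 7, 8}:
n :  0  1  2  3  4  5  6  7  8  9 10 11 12 13 14 15 16 17 18 19 20 21 22 23 24 25 26
G :  0  0  0  1  1  1  2  2  2  3  3  0  0  0  1  1  1  2  2  2  3  3  0  0  0  1  1
G_B(26) = 1.
Pile C, S = {1, 8, 9}:
G(0) = 0
G(1) = mex{0} = 1
G(2) = mex{1} = 0
G(3) = mex{0} = 1
G(4) = mex{1} = 0
G(5) = mex{0} = 1
G(6) = mex{1} = 0
G(7) = mex{0} = 1
G(8) = mex{1,0} = 2
G(9) = mex{2,1,0} = 3
G(10) = mex{3,0,1} = 2
G(11) = mex{2,1,0} = 3
G(12) = mex{3,0,1} = 2
G(13) = mex{2,1,0} = 3
G(14) = mex{3,0,1} = 2
G(15) = mex{2,1,0} = 3
G(16) = mex{3,2,1} = 0
G(17) = mex{0,3,2} = 1
G_C(17) = 1.
Combined Grundy value = 0 ⊕ 1 ⊕ 1 = 0.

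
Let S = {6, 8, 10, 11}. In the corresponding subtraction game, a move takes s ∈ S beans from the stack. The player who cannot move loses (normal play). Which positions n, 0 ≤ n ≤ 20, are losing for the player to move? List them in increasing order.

0, 1, 2, 3, 4, 5, 17, 18, 19, 20

G(0) = 0
G(1) = mex{} = 0
G(2) = mex{} = 0
G(3) = mex{} = 0
G(4) = mex{} = 0
G(5) = mex{} = 0
G(6) = mex{0} = 1
G(7) = mex{0} = 1
G(8) = mex{0,0} = 1
G(9) = mex{0,0} = 1
G(10) = mex{0,0,0} = 1
G(11) = mex{0,0,0,0} = 1
G(12) = mex{1,0,0,0} = 2
G(13) = mex{1,0,0,0} = 2
G(14) = mex{1,1,0,0} = 2
G(15) = mex{1,1,0,0} = 2
G(16) = mex{1,1,1,0} = 2
G(17) = mex{1,1,1,1} = 0
G(18) = mex{2,1,1,1} = 0
G(19) = mex{2,1,1,1} = 0
G(20) = mex{2,2,1,1} = 0
P-positions are exactly the n with G(n) = 0.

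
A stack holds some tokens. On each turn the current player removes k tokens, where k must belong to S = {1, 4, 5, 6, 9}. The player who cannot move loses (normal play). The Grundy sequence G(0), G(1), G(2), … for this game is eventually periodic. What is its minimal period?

G(0) = 0
G(1) = mex{0} = 1
G(2) = mex{1} = 0
G(3) = mex{0} = 1
G(4) = mex{1,0} = 2
G(5) = mex{2,1,0} = 3
G(6) = mex{3,0,1,0} = 2
G(7) = mex{2,1,0,1} = 3
G(8) = mex{3,2,1,0} = 4
G(9) = mex{4,3,2,1,0} = 5
G(10) = mex{5,2,3,2,1} = 0
G(11) = mex{0,3,2,3,0} = 1
G(12) = mex{1,4,3,2,1} = 0
G(13) = mex{0,5,4,3,2} = 1
G(14) = mex{1,0,5,4,3} = 2
G(15) = mex{2,1,0,5,2} = 3
G(16) = mex{3,0,1,0,3} = 2
G(17) = mex{2,1,0,1,4} = 3
G(18) = mex{3,2,1,0,5} = 4
G(19) = mex{4,3,2,1,0} = 5
G(20) = mex{5,2,3,2,1} = 0
G(21) = mex{0,3,2,3,0} = 1
G(n+10) = G(n) holds for n = 0,…,8 (a full window of length max(S) = 9), so the sequence is purely periodic with period 10.

10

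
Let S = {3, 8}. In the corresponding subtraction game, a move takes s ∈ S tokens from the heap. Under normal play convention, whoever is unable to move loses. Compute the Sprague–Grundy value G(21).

1

G(0) = 0
G(1) = mex{} = 0
G(2) = mex{} = 0
G(3) = mex{0} = 1
G(4) = mex{0} = 1
G(5) = mex{0} = 1
G(6) = mex{1} = 0
G(7) = mex{1} = 0
G(8) = mex{1,0} = 2
G(9) = mex{0,0} = 1
G(10) = mex{0,0} = 1
G(11) = mex{2,1} = 0
G(12) = mex{1,1} = 0
G(13) = mex{1,1} = 0
G(14) = mex{0,0} = 1
G(15) = mex{0,0} = 1
G(16) = mex{0,2} = 1
G(17) = mex{1,1} = 0
G(18) = mex{1,1} = 0
G(19) = mex{1,0} = 2
G(20) = mex{0,0} = 1
G(21) = mex{0,0} = 1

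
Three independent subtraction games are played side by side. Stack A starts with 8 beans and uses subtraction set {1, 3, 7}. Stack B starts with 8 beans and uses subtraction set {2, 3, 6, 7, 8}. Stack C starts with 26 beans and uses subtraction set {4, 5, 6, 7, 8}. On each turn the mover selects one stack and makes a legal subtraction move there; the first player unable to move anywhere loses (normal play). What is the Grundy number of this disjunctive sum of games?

Stack A, S = {1, 3, 7}:
G(0) = 0
G(1) = mex{0} = 1
G(2) = mex{1} = 0
G(3) = mex{0,0} = 1
G(4) = mex{1,1} = 0
G(5) = mex{0,0} = 1
G(6) = mex{1,1} = 0
G(7) = mex{0,0,0} = 1
G(8) = mex{1,1,1} = 0
G_A(8) = 0.
Stack B, S = {2, 3, 6, 7, 8}:
G(0) = 0
G(1) = mex{} = 0
G(2) = mex{0} = 1
G(3) = mex{0,0} = 1
G(4) = mex{1,0} = 2
G(5) = mex{1,1} = 0
G(6) = mex{2,1,0} = 3
G(7) = mex{0,2,0,0} = 1
G(8) = mex{3,0,1,0,0} = 2
G_B(8) = 2.
Stack C, S = {4, 5, 6, 7, 8}:
G(0) = 0
G(1) = mex{} = 0
G(2) = mex{} = 0
G(3) = mex{} = 0
G(4) = mex{0} = 1
G(5) = mex{0,0} = 1
G(6) = mex{0,0,0} = 1
G(7) = mex{0,0,0,0} = 1
G(8) = mex{1,0,0,0,0} = 2
G(9) = mex{1,1,0,0,0} = 2
G(10) = mex{1,1,1,0,0} = 2
G(11) = mex{1,1,1,1,0} = 2
G(12) = mex{2,1,1,1,1} = 0
G(13) = mex{2,2,1,1,1} = 0
G(14) = mex{2,2,2,1,1} = 0
G(15) = mex{2,2,2,2,1} = 0
G(16) = mex{0,2,2,2,2} = 1
G(17) = mex{0,0,2,2,2} = 1
G(18) = mex{0,0,0,2,2} = 1
G(19) = mex{0,0,0,0,2} = 1
G(20) = mex{1,0,0,0,0} = 2
G(21) = mex{1,1,0,0,0} = 2
G(22) = mex{1,1,1,0,0} = 2
G(23) = mex{1,1,1,1,0} = 2
G(24) = mex{2,1,1,1,1} = 0
G(25) = mex{2,2,1,1,1} = 0
G(26) = mex{2,2,2,1,1} = 0
G_C(26) = 0.
Combined Grundy value = 0 ⊕ 2 ⊕ 0 = 2.

2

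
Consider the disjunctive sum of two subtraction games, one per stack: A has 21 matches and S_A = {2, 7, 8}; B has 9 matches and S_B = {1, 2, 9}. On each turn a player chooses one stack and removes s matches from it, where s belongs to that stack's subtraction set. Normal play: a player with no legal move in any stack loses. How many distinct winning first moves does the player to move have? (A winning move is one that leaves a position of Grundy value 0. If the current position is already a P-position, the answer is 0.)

1

Stack A, S = {2, 7, 8}:
G(0) = 0
G(1) = mex{} = 0
G(2) = mex{0} = 1
G(3) = mex{0} = 1
G(4) = mex{1} = 0
G(5) = mex{1} = 0
G(6) = mex{0} = 1
G(7) = mex{0,0} = 1
G(8) = mex{1,0,0} = 2
G(9) = mex{1,1,0} = 2
G(10) = mex{2,1,1} = 0
G(11) = mex{2,0,1} = 3
G(12) = mex{0,0,0} = 1
G(13) = mex{3,1,0} = 2
G(14) = mex{1,1,1} = 0
G(15) = mex{2,2,1} = 0
G(16) = mex{0,2,2} = 1
G(17) = mex{0,0,2} = 1
G(18) = mex{1,3,0} = 2
G(19) = mex{1,1,3} = 0
G(20) = mex{2,2,1} = 0
G(21) = mex{0,0,2} = 1
G_A(21) = 1.
Stack B, S = {1, 2, 9}:
n : 0 1 2 3 4 5 6 7 8 9
G : 0 1 2 0 1 2 0 1 2 3
G_B(9) = 3.
Combined Grundy value = 1 ⊕ 3 = 2.
A winning move leaves total XOR = 0, i.e. changes one component's Grundy value g to g ⊕ X where X is the current total.
Stack A: need g' = 1⊕2 = 3. Options: 21−2→G=0, 21−7→G=0, 21−8→G=2. Hits: 0.
Stack B: need g' = 3⊕2 = 1. Options: 9−1→G=2, 9−2→G=1, 9−9→G=0. Hits: 1.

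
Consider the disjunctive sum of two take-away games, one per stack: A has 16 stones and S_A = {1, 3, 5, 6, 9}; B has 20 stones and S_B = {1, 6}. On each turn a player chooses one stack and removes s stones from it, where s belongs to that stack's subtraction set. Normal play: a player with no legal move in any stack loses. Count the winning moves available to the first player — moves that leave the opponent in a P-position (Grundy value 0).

2

Stack A, S = {1, 3, 5, 6, 9}:
n :  0  1  2  3  4  5  6  7  8  9 10 11 12 13 14 15 16
G :  0  1  0  1  0  1  2  3  2  3  2  3  0  1  0  1  0
G_A(16) = 0.
Stack B, S = {1, 6}:
n :  0  1  2  3  4  5  6  7  8  9 10 11 12 13 14 15 16 17 18 19 20
G :  0  1  0  1  0  1  2  0  1  0  1  0  1  2  0  1  0  1  0  1  2
G_B(20) = 2.
Combined Grundy value = 0 ⊕ 2 = 2.
A winning move leaves total XOR = 0, i.e. changes one component's Grundy value g to g ⊕ X where X is the current total.
Stack A: need g' = 0⊕2 = 2. Options: 16−1→G=1, 16−3→G=1, 16−5→G=3, 16−6→G=2, 16−9→G=3. Hits: 1.
Stack B: need g' = 2⊕2 = 0. Options: 20−1→G=1, 20−6→G=0. Hits: 1.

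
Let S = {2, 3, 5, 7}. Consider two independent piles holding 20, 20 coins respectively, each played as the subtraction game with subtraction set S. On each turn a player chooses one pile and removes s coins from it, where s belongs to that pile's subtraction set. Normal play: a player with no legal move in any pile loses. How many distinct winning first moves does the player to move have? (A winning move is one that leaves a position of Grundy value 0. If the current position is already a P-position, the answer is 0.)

0

All piles use S = {2, 3, 5, 7}:
n :  0  1  2  3  4  5  6  7  8  9 10 11 12 13 14 15 16 17 18 19 20
G :  0  0  1  1  2  2  3  3  4  0  0  1  1  2  2  3  3  4  0  0  1
Pile A: G(20) = 1.
Pile B: G(20) = 1.
Combined Grundy value = 1 ⊕ 1 = 0.
A winning move leaves total XOR = 0, i.e. changes one component's Grundy value g to g ⊕ X where X is the current total.
Pile A: target g' = 1⊕0 = 1, but every legal move changes the Grundy value (mex property), so 0 moves.
Pile B: target g' = 1⊕0 = 1, but every legal move changes the Grundy value (mex property), so 0 moves.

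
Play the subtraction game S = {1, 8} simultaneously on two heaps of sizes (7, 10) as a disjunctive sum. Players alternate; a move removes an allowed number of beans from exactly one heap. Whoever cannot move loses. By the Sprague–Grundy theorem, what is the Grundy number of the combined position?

0

All heaps use S = {1, 8}:
G(0) = 0
G(1) = mex{0} = 1
G(2) = mex{1} = 0
G(3) = mex{0} = 1
G(4) = mex{1} = 0
G(5) = mex{0} = 1
G(6) = mex{1} = 0
G(7) = mex{0} = 1
G(8) = mex{1,0} = 2
G(9) = mex{2,1} = 0
G(10) = mex{0,0} = 1
Heap A: G(7) = 1.
Heap B: G(10) = 1.
Combined Grundy value = 1 ⊕ 1 = 0.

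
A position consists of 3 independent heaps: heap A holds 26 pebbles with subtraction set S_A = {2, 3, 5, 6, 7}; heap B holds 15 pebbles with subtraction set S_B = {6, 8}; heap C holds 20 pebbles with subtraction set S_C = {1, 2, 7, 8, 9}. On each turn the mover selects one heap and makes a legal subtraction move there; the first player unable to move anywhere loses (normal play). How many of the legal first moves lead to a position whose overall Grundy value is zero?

Heap A, S = {2, 3, 5, 6, 7}:
G(0) = 0
G(1) = mex{} = 0
G(2) = mex{0} = 1
G(3) = mex{0,0} = 1
G(4) = mex{1,0} = 2
G(5) = mex{1,1,0} = 2
G(6) = mex{2,1,0,0} = 3
G(7) = mex{2,2,1,0,0} = 3
G(8) = mex{3,2,1,1,0} = 4
G(9) = mex{3,3,2,1,1} = 0
G(10) = mex{4,3,2,2,1} = 0
G(11) = mex{0,4,3,2,2} = 1
G(12) = mex{0,0,3,3,2} = 1
G(13) = mex{1,0,4,3,3} = 2
G(14) = mex{1,1,0,4,3} = 2
G(15) = mex{2,1,0,0,4} = 3
G(16) = mex{2,2,1,0,0} = 3
G(17) = mex{3,2,1,1,0} = 4
G(18) = mex{3,3,2,1,1} = 0
G(19) = mex{4,3,2,2,1} = 0
G(20) = mex{0,4,3,2,2} = 1
G(21) = mex{0,0,3,3,2} = 1
G(22) = mex{1,0,4,3,3} = 2
G(23) = mex{1,1,0,4,3} = 2
G(24) = mex{2,1,0,0,4} = 3
G(25) = mex{2,2,1,0,0} = 3
G(26) = mex{3,2,1,1,0} = 4
G_A(26) = 4.
Heap B, S = {6, 8}:
G(0) = 0
G(1) = mex{} = 0
G(2) = mex{} = 0
G(3) = mex{} = 0
G(4) = mex{} = 0
G(5) = mex{} = 0
G(6) = mex{0} = 1
G(7) = mex{0} = 1
G(8) = mex{0,0} = 1
G(9) = mex{0,0} = 1
G(10) = mex{0,0} = 1
G(11) = mex{0,0} = 1
G(12) = mex{1,0} = 2
G(13) = mex{1,0} = 2
G(14) = mex{1,1} = 0
G(15) = mex{1,1} = 0
G_B(15) = 0.
Heap C, S = {1, 2, 7, 8, 9}:
G(0) = 0
G(1) = mex{0} = 1
G(2) = mex{1,0} = 2
G(3) = mex{2,1} = 0
G(4) = mex{0,2} = 1
G(5) = mex{1,0} = 2
G(6) = mex{2,1} = 0
G(7) = mex{0,2,0} = 1
G(8) = mex{1,0,1,0} = 2
G(9) = mex{2,1,2,1,0} = 3
G(10) = mex{3,2,0,2,1} = 4
G(11) = mex{4,3,1,0,2} = 5
G(12) = mex{5,4,2,1,0} = 3
G(13) = mex{3,5,0,2,1} = 4
G(14) = mex{4,3,1,0,2} = 5
G(15) = mex{5,4,2,1,0} = 3
G(16) = mex{3,5,3,2,1} = 0
G(17) = mex{0,3,4,3,2} = 1
G(18) = mex{1,0,5,4,3} = 2
G(19) = mex{2,1,3,5,4} = 0
G(20) = mex{0,2,4,3,5} = 1
G_C(20) = 1.
Combined Grundy value = 4 ⊕ 0 ⊕ 1 = 5.
A winning move leaves total XOR = 0, i.e. changes one component's Grundy value g to g ⊕ X where X is the current total.
Heap A: need g' = 4⊕5 = 1. Options: 26−2→G=3, 26−3→G=2, 26−5→G=1, 26−6→G=1, 26−7→G=0. Hits: 2.
Heap B: need g' = 0⊕5 = 5. Options: 15−6→G=1, 15−8→G=1. Hits: 0.
Heap C: need g' = 1⊕5 = 4. Options: 20−1→G=0, 20−2→G=2, 20−7→G=4, 20−8→G=3, 20−9→G=5. Hits: 1.

3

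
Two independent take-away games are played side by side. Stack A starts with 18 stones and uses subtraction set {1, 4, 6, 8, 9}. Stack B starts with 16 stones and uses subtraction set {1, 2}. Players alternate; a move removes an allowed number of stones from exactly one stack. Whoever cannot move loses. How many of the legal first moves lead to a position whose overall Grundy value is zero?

0

Stack A, S = {1, 4, 6, 8, 9}:
n :  0  1  2  3  4  5  6  7  8  9 10 11 12 13 14 15 16 17 18
G :  0  1  0  1  2  0  1  0  1  2  3  2  0  1  2  3  2  0  1
G_A(18) = 1.
Stack B, S = {1, 2}:
n :  0  1  2  3  4  5  6  7  8  9 10 11 12 13 14 15 16
G :  0  1  2  0  1  2  0  1  2  0  1  2  0  1  2  0  1
G_B(16) = 1.
Combined Grundy value = 1 ⊕ 1 = 0.
A winning move leaves total XOR = 0, i.e. changes one component's Grundy value g to g ⊕ X where X is the current total.
Stack A: target g' = 1⊕0 = 1, but every legal move changes the Grundy value (mex property), so 0 moves.
Stack B: target g' = 1⊕0 = 1, but every legal move changes the Grundy value (mex property), so 0 moves.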